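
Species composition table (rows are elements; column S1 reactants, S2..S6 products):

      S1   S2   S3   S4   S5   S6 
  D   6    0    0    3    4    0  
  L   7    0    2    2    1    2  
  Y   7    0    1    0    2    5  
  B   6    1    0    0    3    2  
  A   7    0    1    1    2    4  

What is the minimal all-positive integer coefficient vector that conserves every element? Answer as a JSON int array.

D: 3·6 = 18 | 5·0+5·0+2·3+3·4+2·0 = 18
L: 3·7 = 21 | 5·0+5·2+2·2+3·1+2·2 = 21
Y: 3·7 = 21 | 5·0+5·1+2·0+3·2+2·5 = 21
B: 3·6 = 18 | 5·1+5·0+2·0+3·3+2·2 = 18
A: 3·7 = 21 | 5·0+5·1+2·1+3·2+2·4 = 21
gcd(3,5,5,2,3,2) = 1

Coefficients: [3, 5, 5, 2, 3, 2]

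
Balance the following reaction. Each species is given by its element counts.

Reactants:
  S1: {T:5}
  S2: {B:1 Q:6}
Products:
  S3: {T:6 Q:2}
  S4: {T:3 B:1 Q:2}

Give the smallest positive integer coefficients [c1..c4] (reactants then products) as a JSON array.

Coefficients: [3, 1, 2, 1]

T: 3·5+1·0 = 15 | 2·6+1·3 = 15
B: 3·0+1·1 = 1 | 2·0+1·1 = 1
Q: 3·0+1·6 = 6 | 2·2+1·2 = 6
gcd(3,1,2,1) = 1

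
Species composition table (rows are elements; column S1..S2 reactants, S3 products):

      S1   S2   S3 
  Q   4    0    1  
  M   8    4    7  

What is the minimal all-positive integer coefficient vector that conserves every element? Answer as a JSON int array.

Q: 1·4+5·0 = 4 | 4·1 = 4
M: 1·8+5·4 = 28 | 4·7 = 28
gcd(1,5,4) = 1

Coefficients: [1, 5, 4]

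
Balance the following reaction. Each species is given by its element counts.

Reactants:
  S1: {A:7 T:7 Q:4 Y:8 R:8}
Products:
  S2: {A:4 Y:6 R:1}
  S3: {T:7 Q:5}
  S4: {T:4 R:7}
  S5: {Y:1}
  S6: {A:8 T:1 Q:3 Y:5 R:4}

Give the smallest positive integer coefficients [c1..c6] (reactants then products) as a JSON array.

Coefficients: [4, 3, 2, 3, 4, 2]

A: 4·7 = 28 | 3·4+2·0+3·0+4·0+2·8 = 28
T: 4·7 = 28 | 3·0+2·7+3·4+4·0+2·1 = 28
Q: 4·4 = 16 | 3·0+2·5+3·0+4·0+2·3 = 16
Y: 4·8 = 32 | 3·6+2·0+3·0+4·1+2·5 = 32
R: 4·8 = 32 | 3·1+2·0+3·7+4·0+2·4 = 32
gcd(4,3,2,3,4,2) = 1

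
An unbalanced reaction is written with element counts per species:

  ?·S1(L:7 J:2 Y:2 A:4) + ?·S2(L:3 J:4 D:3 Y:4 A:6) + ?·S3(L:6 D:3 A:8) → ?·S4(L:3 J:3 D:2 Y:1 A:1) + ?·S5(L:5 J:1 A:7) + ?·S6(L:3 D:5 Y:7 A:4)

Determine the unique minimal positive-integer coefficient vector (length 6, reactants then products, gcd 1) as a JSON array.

L: 3·7+3·3+3·6 = 48 | 4·3+6·5+2·3 = 48
J: 3·2+3·4+3·0 = 18 | 4·3+6·1+2·0 = 18
D: 3·0+3·3+3·3 = 18 | 4·2+6·0+2·5 = 18
Y: 3·2+3·4+3·0 = 18 | 4·1+6·0+2·7 = 18
A: 3·4+3·6+3·8 = 54 | 4·1+6·7+2·4 = 54
gcd(3,3,3,4,6,2) = 1

Coefficients: [3, 3, 3, 4, 6, 2]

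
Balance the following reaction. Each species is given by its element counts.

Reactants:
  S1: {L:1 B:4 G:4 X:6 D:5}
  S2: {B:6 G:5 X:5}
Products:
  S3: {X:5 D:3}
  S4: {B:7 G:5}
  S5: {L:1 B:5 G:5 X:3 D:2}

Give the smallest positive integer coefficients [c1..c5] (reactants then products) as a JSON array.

Coefficients: [5, 2, 5, 1, 5]

L: 5·1+2·0 = 5 | 5·0+1·0+5·1 = 5
B: 5·4+2·6 = 32 | 5·0+1·7+5·5 = 32
G: 5·4+2·5 = 30 | 5·0+1·5+5·5 = 30
X: 5·6+2·5 = 40 | 5·5+1·0+5·3 = 40
D: 5·5+2·0 = 25 | 5·3+1·0+5·2 = 25
gcd(5,2,5,1,5) = 1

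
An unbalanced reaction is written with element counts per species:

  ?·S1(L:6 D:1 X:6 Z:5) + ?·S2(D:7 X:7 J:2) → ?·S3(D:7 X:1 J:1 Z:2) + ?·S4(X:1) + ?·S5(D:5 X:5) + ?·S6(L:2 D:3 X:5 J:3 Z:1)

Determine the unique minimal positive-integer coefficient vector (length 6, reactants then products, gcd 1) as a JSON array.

Coefficients: [1, 5, 1, 5, 4, 3]

L: 1·6+5·0 = 6 | 1·0+5·0+4·0+3·2 = 6
D: 1·1+5·7 = 36 | 1·7+5·0+4·5+3·3 = 36
X: 1·6+5·7 = 41 | 1·1+5·1+4·5+3·5 = 41
J: 1·0+5·2 = 10 | 1·1+5·0+4·0+3·3 = 10
Z: 1·5+5·0 = 5 | 1·2+5·0+4·0+3·1 = 5
gcd(1,5,1,5,4,3) = 1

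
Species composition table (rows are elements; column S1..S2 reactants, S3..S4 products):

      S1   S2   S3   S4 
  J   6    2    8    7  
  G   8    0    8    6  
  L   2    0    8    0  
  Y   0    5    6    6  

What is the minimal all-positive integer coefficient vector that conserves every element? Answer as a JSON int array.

J: 4·6+6·2 = 36 | 1·8+4·7 = 36
G: 4·8+6·0 = 32 | 1·8+4·6 = 32
L: 4·2+6·0 = 8 | 1·8+4·0 = 8
Y: 4·0+6·5 = 30 | 1·6+4·6 = 30
gcd(4,6,1,4) = 1

Coefficients: [4, 6, 1, 4]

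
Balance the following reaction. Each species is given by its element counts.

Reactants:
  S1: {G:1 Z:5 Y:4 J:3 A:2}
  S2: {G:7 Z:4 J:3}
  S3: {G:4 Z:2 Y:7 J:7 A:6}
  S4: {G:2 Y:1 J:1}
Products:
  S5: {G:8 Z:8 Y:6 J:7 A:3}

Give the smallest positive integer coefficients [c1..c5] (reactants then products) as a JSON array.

Coefficients: [6, 4, 1, 5, 6]

G: 6·1+4·7+1·4+5·2 = 48 | 6·8 = 48
Z: 6·5+4·4+1·2+5·0 = 48 | 6·8 = 48
Y: 6·4+4·0+1·7+5·1 = 36 | 6·6 = 36
J: 6·3+4·3+1·7+5·1 = 42 | 6·7 = 42
A: 6·2+4·0+1·6+5·0 = 18 | 6·3 = 18
gcd(6,4,1,5,6) = 1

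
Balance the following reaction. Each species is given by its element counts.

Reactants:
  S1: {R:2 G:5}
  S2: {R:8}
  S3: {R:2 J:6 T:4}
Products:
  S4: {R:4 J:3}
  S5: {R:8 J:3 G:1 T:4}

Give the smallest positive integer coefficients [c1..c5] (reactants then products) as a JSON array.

R: 1·2+6·8+5·2 = 60 | 5·4+5·8 = 60
J: 1·0+6·0+5·6 = 30 | 5·3+5·3 = 30
G: 1·5+6·0+5·0 = 5 | 5·0+5·1 = 5
T: 1·0+6·0+5·4 = 20 | 5·0+5·4 = 20
gcd(1,6,5,5,5) = 1

Coefficients: [1, 6, 5, 5, 5]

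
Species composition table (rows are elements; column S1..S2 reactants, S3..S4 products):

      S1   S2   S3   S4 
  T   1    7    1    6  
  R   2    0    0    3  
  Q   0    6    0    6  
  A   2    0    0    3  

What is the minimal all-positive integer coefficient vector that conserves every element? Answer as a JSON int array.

Coefficients: [3, 2, 5, 2]

T: 3·1+2·7 = 17 | 5·1+2·6 = 17
R: 3·2+2·0 = 6 | 5·0+2·3 = 6
Q: 3·0+2·6 = 12 | 5·0+2·6 = 12
A: 3·2+2·0 = 6 | 5·0+2·3 = 6
gcd(3,2,5,2) = 1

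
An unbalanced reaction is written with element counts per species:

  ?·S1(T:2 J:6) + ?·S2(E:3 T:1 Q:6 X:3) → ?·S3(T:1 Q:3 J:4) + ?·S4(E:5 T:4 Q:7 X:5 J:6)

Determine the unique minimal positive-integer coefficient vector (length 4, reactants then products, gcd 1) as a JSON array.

E: 5·0+5·3 = 15 | 3·0+3·5 = 15
T: 5·2+5·1 = 15 | 3·1+3·4 = 15
Q: 5·0+5·6 = 30 | 3·3+3·7 = 30
X: 5·0+5·3 = 15 | 3·0+3·5 = 15
J: 5·6+5·0 = 30 | 3·4+3·6 = 30
gcd(5,5,3,3) = 1

Coefficients: [5, 5, 3, 3]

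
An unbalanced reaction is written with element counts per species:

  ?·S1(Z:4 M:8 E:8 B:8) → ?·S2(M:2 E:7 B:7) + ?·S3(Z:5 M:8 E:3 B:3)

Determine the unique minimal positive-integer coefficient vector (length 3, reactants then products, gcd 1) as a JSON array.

Coefficients: [5, 4, 4]

Z: 5·4 = 20 | 4·0+4·5 = 20
M: 5·8 = 40 | 4·2+4·8 = 40
E: 5·8 = 40 | 4·7+4·3 = 40
B: 5·8 = 40 | 4·7+4·3 = 40
gcd(5,4,4) = 1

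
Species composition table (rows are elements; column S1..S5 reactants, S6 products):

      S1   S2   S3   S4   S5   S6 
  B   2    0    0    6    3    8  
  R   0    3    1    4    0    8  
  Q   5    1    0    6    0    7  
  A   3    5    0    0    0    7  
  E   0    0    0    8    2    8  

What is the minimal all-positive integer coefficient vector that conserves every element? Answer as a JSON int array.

B: 1·2+5·0+5·0+3·6+4·3 = 32 | 4·8 = 32
R: 1·0+5·3+5·1+3·4+4·0 = 32 | 4·8 = 32
Q: 1·5+5·1+5·0+3·6+4·0 = 28 | 4·7 = 28
A: 1·3+5·5+5·0+3·0+4·0 = 28 | 4·7 = 28
E: 1·0+5·0+5·0+3·8+4·2 = 32 | 4·8 = 32
gcd(1,5,5,3,4,4) = 1

Coefficients: [1, 5, 5, 3, 4, 4]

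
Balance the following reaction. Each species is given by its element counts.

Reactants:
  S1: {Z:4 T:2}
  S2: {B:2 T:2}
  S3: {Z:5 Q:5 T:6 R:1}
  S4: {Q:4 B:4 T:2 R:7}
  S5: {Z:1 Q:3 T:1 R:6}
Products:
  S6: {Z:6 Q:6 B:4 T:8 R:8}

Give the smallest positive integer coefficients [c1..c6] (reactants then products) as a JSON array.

Z: 4·4+6·0+2·5+2·0+4·1 = 30 | 5·6 = 30
Q: 4·0+6·0+2·5+2·4+4·3 = 30 | 5·6 = 30
B: 4·0+6·2+2·0+2·4+4·0 = 20 | 5·4 = 20
T: 4·2+6·2+2·6+2·2+4·1 = 40 | 5·8 = 40
R: 4·0+6·0+2·1+2·7+4·6 = 40 | 5·8 = 40
gcd(4,6,2,2,4,5) = 1

Coefficients: [4, 6, 2, 2, 4, 5]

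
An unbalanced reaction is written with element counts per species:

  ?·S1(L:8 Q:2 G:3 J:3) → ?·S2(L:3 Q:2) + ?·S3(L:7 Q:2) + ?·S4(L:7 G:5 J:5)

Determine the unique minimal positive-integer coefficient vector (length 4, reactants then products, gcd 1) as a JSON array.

Coefficients: [5, 4, 1, 3]

L: 5·8 = 40 | 4·3+1·7+3·7 = 40
Q: 5·2 = 10 | 4·2+1·2+3·0 = 10
G: 5·3 = 15 | 4·0+1·0+3·5 = 15
J: 5·3 = 15 | 4·0+1·0+3·5 = 15
gcd(5,4,1,3) = 1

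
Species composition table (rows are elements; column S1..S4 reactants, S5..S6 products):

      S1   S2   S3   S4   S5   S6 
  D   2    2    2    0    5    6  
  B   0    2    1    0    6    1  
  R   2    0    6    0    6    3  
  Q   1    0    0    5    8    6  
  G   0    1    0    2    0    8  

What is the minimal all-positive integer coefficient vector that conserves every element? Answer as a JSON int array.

Coefficients: [3, 6, 2, 5, 2, 2]

D: 3·2+6·2+2·2+5·0 = 22 | 2·5+2·6 = 22
B: 3·0+6·2+2·1+5·0 = 14 | 2·6+2·1 = 14
R: 3·2+6·0+2·6+5·0 = 18 | 2·6+2·3 = 18
Q: 3·1+6·0+2·0+5·5 = 28 | 2·8+2·6 = 28
G: 3·0+6·1+2·0+5·2 = 16 | 2·0+2·8 = 16
gcd(3,6,2,5,2,2) = 1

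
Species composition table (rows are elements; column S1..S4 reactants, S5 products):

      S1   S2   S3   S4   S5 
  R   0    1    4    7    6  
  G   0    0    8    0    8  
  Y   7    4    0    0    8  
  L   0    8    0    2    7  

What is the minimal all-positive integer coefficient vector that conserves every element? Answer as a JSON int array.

R: 4·0+5·1+6·4+1·7 = 36 | 6·6 = 36
G: 4·0+5·0+6·8+1·0 = 48 | 6·8 = 48
Y: 4·7+5·4+6·0+1·0 = 48 | 6·8 = 48
L: 4·0+5·8+6·0+1·2 = 42 | 6·7 = 42
gcd(4,5,6,1,6) = 1

Coefficients: [4, 5, 6, 1, 6]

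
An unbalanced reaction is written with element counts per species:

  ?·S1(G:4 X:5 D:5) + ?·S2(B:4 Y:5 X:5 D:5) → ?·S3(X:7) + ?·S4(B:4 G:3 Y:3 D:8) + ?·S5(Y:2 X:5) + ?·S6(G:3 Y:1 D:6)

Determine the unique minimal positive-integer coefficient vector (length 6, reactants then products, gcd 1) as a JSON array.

Coefficients: [6, 6, 5, 6, 5, 2]

B: 6·0+6·4 = 24 | 5·0+6·4+5·0+2·0 = 24
G: 6·4+6·0 = 24 | 5·0+6·3+5·0+2·3 = 24
Y: 6·0+6·5 = 30 | 5·0+6·3+5·2+2·1 = 30
X: 6·5+6·5 = 60 | 5·7+6·0+5·5+2·0 = 60
D: 6·5+6·5 = 60 | 5·0+6·8+5·0+2·6 = 60
gcd(6,6,5,6,5,2) = 1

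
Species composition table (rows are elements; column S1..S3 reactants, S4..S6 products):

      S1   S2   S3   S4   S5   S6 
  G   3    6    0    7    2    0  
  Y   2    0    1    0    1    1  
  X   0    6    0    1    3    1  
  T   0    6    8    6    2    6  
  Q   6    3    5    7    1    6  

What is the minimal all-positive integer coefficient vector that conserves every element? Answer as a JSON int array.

Coefficients: [3, 4, 3, 3, 6, 3]

G: 3·3+4·6+3·0 = 33 | 3·7+6·2+3·0 = 33
Y: 3·2+4·0+3·1 = 9 | 3·0+6·1+3·1 = 9
X: 3·0+4·6+3·0 = 24 | 3·1+6·3+3·1 = 24
T: 3·0+4·6+3·8 = 48 | 3·6+6·2+3·6 = 48
Q: 3·6+4·3+3·5 = 45 | 3·7+6·1+3·6 = 45
gcd(3,4,3,3,6,3) = 1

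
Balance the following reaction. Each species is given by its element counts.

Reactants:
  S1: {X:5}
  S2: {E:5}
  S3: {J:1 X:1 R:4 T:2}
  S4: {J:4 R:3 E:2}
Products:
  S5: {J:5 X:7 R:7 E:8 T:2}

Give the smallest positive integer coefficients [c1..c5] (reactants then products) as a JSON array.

Coefficients: [6, 6, 5, 5, 5]

J: 6·0+6·0+5·1+5·4 = 25 | 5·5 = 25
X: 6·5+6·0+5·1+5·0 = 35 | 5·7 = 35
R: 6·0+6·0+5·4+5·3 = 35 | 5·7 = 35
E: 6·0+6·5+5·0+5·2 = 40 | 5·8 = 40
T: 6·0+6·0+5·2+5·0 = 10 | 5·2 = 10
gcd(6,6,5,5,5) = 1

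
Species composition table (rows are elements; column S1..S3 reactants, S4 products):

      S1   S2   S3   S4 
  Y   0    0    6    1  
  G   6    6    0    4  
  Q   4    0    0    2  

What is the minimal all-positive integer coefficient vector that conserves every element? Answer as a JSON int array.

Y: 3·0+1·0+1·6 = 6 | 6·1 = 6
G: 3·6+1·6+1·0 = 24 | 6·4 = 24
Q: 3·4+1·0+1·0 = 12 | 6·2 = 12
gcd(3,1,1,6) = 1

Coefficients: [3, 1, 1, 6]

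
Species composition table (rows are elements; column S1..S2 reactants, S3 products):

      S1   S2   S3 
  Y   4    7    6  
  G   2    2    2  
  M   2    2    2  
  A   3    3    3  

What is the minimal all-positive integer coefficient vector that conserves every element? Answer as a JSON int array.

Y: 1·4+2·7 = 18 | 3·6 = 18
G: 1·2+2·2 = 6 | 3·2 = 6
M: 1·2+2·2 = 6 | 3·2 = 6
A: 1·3+2·3 = 9 | 3·3 = 9
gcd(1,2,3) = 1

Coefficients: [1, 2, 3]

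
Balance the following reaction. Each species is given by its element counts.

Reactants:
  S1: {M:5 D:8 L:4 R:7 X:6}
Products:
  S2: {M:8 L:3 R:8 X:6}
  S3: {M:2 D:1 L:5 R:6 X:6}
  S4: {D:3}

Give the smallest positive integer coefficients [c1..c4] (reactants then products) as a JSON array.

M: 2·5 = 10 | 1·8+1·2+5·0 = 10
D: 2·8 = 16 | 1·0+1·1+5·3 = 16
L: 2·4 = 8 | 1·3+1·5+5·0 = 8
R: 2·7 = 14 | 1·8+1·6+5·0 = 14
X: 2·6 = 12 | 1·6+1·6+5·0 = 12
gcd(2,1,1,5) = 1

Coefficients: [2, 1, 1, 5]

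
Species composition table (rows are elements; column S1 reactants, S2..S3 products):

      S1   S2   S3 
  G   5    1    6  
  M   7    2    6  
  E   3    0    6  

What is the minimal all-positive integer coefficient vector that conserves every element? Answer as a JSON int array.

G: 2·5 = 10 | 4·1+1·6 = 10
M: 2·7 = 14 | 4·2+1·6 = 14
E: 2·3 = 6 | 4·0+1·6 = 6
gcd(2,4,1) = 1

Coefficients: [2, 4, 1]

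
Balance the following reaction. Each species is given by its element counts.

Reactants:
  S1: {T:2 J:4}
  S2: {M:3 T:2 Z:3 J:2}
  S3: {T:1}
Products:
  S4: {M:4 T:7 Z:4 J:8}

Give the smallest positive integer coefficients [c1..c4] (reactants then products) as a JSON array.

M: 4·0+4·3+5·0 = 12 | 3·4 = 12
T: 4·2+4·2+5·1 = 21 | 3·7 = 21
Z: 4·0+4·3+5·0 = 12 | 3·4 = 12
J: 4·4+4·2+5·0 = 24 | 3·8 = 24
gcd(4,4,5,3) = 1

Coefficients: [4, 4, 5, 3]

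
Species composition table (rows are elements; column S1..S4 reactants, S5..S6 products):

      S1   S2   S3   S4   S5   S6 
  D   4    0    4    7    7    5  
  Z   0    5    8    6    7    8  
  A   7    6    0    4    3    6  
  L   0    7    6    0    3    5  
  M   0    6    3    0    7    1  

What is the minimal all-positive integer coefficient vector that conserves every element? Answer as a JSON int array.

Coefficients: [1, 3, 3, 5, 3, 6]

D: 1·4+3·0+3·4+5·7 = 51 | 3·7+6·5 = 51
Z: 1·0+3·5+3·8+5·6 = 69 | 3·7+6·8 = 69
A: 1·7+3·6+3·0+5·4 = 45 | 3·3+6·6 = 45
L: 1·0+3·7+3·6+5·0 = 39 | 3·3+6·5 = 39
M: 1·0+3·6+3·3+5·0 = 27 | 3·7+6·1 = 27
gcd(1,3,3,5,3,6) = 1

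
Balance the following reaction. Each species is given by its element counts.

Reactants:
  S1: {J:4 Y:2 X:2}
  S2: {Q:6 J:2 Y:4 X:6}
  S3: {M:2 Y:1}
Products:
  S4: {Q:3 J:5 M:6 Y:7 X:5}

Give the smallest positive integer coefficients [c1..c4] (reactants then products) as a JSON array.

Q: 2·0+1·6+6·0 = 6 | 2·3 = 6
J: 2·4+1·2+6·0 = 10 | 2·5 = 10
M: 2·0+1·0+6·2 = 12 | 2·6 = 12
Y: 2·2+1·4+6·1 = 14 | 2·7 = 14
X: 2·2+1·6+6·0 = 10 | 2·5 = 10
gcd(2,1,6,2) = 1

Coefficients: [2, 1, 6, 2]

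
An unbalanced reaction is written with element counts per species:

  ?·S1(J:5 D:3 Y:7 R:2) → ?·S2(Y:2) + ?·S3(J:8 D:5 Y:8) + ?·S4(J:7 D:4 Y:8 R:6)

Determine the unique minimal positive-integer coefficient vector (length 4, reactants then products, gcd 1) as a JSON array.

Coefficients: [6, 5, 2, 2]

J: 6·5 = 30 | 5·0+2·8+2·7 = 30
D: 6·3 = 18 | 5·0+2·5+2·4 = 18
Y: 6·7 = 42 | 5·2+2·8+2·8 = 42
R: 6·2 = 12 | 5·0+2·0+2·6 = 12
gcd(6,5,2,2) = 1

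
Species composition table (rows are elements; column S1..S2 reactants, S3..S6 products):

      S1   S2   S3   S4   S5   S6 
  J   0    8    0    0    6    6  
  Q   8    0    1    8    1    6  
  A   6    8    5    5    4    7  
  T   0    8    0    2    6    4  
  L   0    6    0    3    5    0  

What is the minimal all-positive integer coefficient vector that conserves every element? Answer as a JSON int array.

J: 5·0+6·8 = 48 | 6·0+2·0+6·6+2·6 = 48
Q: 5·8+6·0 = 40 | 6·1+2·8+6·1+2·6 = 40
A: 5·6+6·8 = 78 | 6·5+2·5+6·4+2·7 = 78
T: 5·0+6·8 = 48 | 6·0+2·2+6·6+2·4 = 48
L: 5·0+6·6 = 36 | 6·0+2·3+6·5+2·0 = 36
gcd(5,6,6,2,6,2) = 1

Coefficients: [5, 6, 6, 2, 6, 2]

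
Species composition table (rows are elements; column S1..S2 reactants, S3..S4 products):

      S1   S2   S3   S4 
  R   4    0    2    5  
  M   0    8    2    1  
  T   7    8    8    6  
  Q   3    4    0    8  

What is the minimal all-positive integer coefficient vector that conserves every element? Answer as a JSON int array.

R: 4·4+1·0 = 16 | 3·2+2·5 = 16
M: 4·0+1·8 = 8 | 3·2+2·1 = 8
T: 4·7+1·8 = 36 | 3·8+2·6 = 36
Q: 4·3+1·4 = 16 | 3·0+2·8 = 16
gcd(4,1,3,2) = 1

Coefficients: [4, 1, 3, 2]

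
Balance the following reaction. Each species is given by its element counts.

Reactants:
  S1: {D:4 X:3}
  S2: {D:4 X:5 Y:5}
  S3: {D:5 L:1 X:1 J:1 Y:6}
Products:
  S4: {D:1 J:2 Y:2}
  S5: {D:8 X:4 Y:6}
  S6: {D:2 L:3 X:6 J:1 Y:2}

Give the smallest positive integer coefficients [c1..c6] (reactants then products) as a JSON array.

D: 3·4+2·4+3·5 = 35 | 1·1+4·8+1·2 = 35
L: 3·0+2·0+3·1 = 3 | 1·0+4·0+1·3 = 3
X: 3·3+2·5+3·1 = 22 | 1·0+4·4+1·6 = 22
J: 3·0+2·0+3·1 = 3 | 1·2+4·0+1·1 = 3
Y: 3·0+2·5+3·6 = 28 | 1·2+4·6+1·2 = 28
gcd(3,2,3,1,4,1) = 1

Coefficients: [3, 2, 3, 1, 4, 1]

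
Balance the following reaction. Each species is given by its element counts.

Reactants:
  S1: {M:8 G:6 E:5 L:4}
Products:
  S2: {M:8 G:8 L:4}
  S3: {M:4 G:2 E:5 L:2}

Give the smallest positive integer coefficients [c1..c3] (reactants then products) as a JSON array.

Coefficients: [2, 1, 2]

M: 2·8 = 16 | 1·8+2·4 = 16
G: 2·6 = 12 | 1·8+2·2 = 12
E: 2·5 = 10 | 1·0+2·5 = 10
L: 2·4 = 8 | 1·4+2·2 = 8
gcd(2,1,2) = 1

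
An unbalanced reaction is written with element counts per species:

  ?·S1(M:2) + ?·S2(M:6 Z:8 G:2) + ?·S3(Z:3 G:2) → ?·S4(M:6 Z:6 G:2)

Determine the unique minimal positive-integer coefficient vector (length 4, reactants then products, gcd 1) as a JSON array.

Coefficients: [6, 3, 2, 5]

M: 6·2+3·6+2·0 = 30 | 5·6 = 30
Z: 6·0+3·8+2·3 = 30 | 5·6 = 30
G: 6·0+3·2+2·2 = 10 | 5·2 = 10
gcd(6,3,2,5) = 1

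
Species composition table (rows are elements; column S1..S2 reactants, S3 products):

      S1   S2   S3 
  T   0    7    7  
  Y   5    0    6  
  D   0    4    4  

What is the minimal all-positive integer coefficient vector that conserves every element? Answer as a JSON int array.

Coefficients: [6, 5, 5]

T: 6·0+5·7 = 35 | 5·7 = 35
Y: 6·5+5·0 = 30 | 5·6 = 30
D: 6·0+5·4 = 20 | 5·4 = 20
gcd(6,5,5) = 1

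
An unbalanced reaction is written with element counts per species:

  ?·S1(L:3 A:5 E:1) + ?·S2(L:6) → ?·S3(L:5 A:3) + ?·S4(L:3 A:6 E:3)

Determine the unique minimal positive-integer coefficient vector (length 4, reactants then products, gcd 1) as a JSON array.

L: 6·3+3·6 = 36 | 6·5+2·3 = 36
A: 6·5+3·0 = 30 | 6·3+2·6 = 30
E: 6·1+3·0 = 6 | 6·0+2·3 = 6
gcd(6,3,6,2) = 1

Coefficients: [6, 3, 6, 2]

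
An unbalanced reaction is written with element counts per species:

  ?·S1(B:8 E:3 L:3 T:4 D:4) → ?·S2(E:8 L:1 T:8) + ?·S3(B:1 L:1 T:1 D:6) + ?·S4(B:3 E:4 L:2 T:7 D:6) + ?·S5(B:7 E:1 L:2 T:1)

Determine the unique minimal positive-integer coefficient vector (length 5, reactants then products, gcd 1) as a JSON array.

B: 6·8 = 48 | 1·0+3·1+1·3+6·7 = 48
E: 6·3 = 18 | 1·8+3·0+1·4+6·1 = 18
L: 6·3 = 18 | 1·1+3·1+1·2+6·2 = 18
T: 6·4 = 24 | 1·8+3·1+1·7+6·1 = 24
D: 6·4 = 24 | 1·0+3·6+1·6+6·0 = 24
gcd(6,1,3,1,6) = 1

Coefficients: [6, 1, 3, 1, 6]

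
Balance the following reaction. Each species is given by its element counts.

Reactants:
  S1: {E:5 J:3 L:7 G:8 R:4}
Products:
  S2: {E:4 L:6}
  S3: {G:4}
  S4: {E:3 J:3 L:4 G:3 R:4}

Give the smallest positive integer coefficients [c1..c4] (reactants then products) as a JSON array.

E: 4·5 = 20 | 2·4+5·0+4·3 = 20
J: 4·3 = 12 | 2·0+5·0+4·3 = 12
L: 4·7 = 28 | 2·6+5·0+4·4 = 28
G: 4·8 = 32 | 2·0+5·4+4·3 = 32
R: 4·4 = 16 | 2·0+5·0+4·4 = 16
gcd(4,2,5,4) = 1

Coefficients: [4, 2, 5, 4]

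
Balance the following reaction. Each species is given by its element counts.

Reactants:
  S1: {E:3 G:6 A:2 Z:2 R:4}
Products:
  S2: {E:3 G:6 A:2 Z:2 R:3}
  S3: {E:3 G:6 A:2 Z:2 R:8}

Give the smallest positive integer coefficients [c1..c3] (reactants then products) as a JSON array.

Coefficients: [5, 4, 1]

E: 5·3 = 15 | 4·3+1·3 = 15
G: 5·6 = 30 | 4·6+1·6 = 30
A: 5·2 = 10 | 4·2+1·2 = 10
Z: 5·2 = 10 | 4·2+1·2 = 10
R: 5·4 = 20 | 4·3+1·8 = 20
gcd(5,4,1) = 1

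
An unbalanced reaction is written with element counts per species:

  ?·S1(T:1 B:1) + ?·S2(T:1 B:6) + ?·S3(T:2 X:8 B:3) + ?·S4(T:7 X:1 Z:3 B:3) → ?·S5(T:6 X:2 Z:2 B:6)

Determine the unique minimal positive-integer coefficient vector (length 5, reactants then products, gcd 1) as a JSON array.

Coefficients: [3, 3, 1, 4, 6]

T: 3·1+3·1+1·2+4·7 = 36 | 6·6 = 36
X: 3·0+3·0+1·8+4·1 = 12 | 6·2 = 12
Z: 3·0+3·0+1·0+4·3 = 12 | 6·2 = 12
B: 3·1+3·6+1·3+4·3 = 36 | 6·6 = 36
gcd(3,3,1,4,6) = 1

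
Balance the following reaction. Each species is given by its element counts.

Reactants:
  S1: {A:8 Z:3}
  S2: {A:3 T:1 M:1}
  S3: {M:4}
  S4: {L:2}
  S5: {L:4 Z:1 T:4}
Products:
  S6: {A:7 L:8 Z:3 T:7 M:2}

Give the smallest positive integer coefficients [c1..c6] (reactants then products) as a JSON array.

Coefficients: [2, 4, 1, 4, 6, 4]

A: 2·8+4·3+1·0+4·0+6·0 = 28 | 4·7 = 28
L: 2·0+4·0+1·0+4·2+6·4 = 32 | 4·8 = 32
Z: 2·3+4·0+1·0+4·0+6·1 = 12 | 4·3 = 12
T: 2·0+4·1+1·0+4·0+6·4 = 28 | 4·7 = 28
M: 2·0+4·1+1·4+4·0+6·0 = 8 | 4·2 = 8
gcd(2,4,1,4,6,4) = 1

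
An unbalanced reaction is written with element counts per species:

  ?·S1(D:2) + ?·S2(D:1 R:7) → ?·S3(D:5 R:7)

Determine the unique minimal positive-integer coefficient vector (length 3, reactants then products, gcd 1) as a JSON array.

D: 2·2+1·1 = 5 | 1·5 = 5
R: 2·0+1·7 = 7 | 1·7 = 7
gcd(2,1,1) = 1

Coefficients: [2, 1, 1]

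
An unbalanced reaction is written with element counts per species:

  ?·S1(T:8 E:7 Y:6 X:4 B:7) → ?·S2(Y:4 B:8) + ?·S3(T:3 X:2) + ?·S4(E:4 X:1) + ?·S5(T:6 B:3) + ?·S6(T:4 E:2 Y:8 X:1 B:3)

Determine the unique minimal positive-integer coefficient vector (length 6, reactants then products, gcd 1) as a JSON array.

Coefficients: [2, 1, 2, 3, 1, 1]

T: 2·8 = 16 | 1·0+2·3+3·0+1·6+1·4 = 16
E: 2·7 = 14 | 1·0+2·0+3·4+1·0+1·2 = 14
Y: 2·6 = 12 | 1·4+2·0+3·0+1·0+1·8 = 12
X: 2·4 = 8 | 1·0+2·2+3·1+1·0+1·1 = 8
B: 2·7 = 14 | 1·8+2·0+3·0+1·3+1·3 = 14
gcd(2,1,2,3,1,1) = 1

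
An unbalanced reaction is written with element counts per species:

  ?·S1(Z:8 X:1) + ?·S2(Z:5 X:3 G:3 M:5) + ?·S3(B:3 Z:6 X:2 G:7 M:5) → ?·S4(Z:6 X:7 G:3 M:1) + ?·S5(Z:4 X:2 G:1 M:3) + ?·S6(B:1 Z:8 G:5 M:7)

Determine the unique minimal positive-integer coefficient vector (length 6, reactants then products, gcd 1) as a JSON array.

Coefficients: [2, 6, 1, 2, 4, 3]

B: 2·0+6·0+1·3 = 3 | 2·0+4·0+3·1 = 3
Z: 2·8+6·5+1·6 = 52 | 2·6+4·4+3·8 = 52
X: 2·1+6·3+1·2 = 22 | 2·7+4·2+3·0 = 22
G: 2·0+6·3+1·7 = 25 | 2·3+4·1+3·5 = 25
M: 2·0+6·5+1·5 = 35 | 2·1+4·3+3·7 = 35
gcd(2,6,1,2,4,3) = 1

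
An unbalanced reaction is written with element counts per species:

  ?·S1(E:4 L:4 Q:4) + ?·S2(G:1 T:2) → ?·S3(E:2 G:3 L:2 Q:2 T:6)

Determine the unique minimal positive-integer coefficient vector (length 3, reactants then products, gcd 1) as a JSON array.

Coefficients: [1, 6, 2]

E: 1·4+6·0 = 4 | 2·2 = 4
G: 1·0+6·1 = 6 | 2·3 = 6
L: 1·4+6·0 = 4 | 2·2 = 4
Q: 1·4+6·0 = 4 | 2·2 = 4
T: 1·0+6·2 = 12 | 2·6 = 12
gcd(1,6,2) = 1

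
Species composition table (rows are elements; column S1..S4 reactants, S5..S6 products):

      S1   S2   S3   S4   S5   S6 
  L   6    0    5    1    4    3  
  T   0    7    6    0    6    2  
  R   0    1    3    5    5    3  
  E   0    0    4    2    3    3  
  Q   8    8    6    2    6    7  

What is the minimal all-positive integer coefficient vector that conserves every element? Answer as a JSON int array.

L: 1·6+2·0+5·5+5·1 = 36 | 6·4+4·3 = 36
T: 1·0+2·7+5·6+5·0 = 44 | 6·6+4·2 = 44
R: 1·0+2·1+5·3+5·5 = 42 | 6·5+4·3 = 42
E: 1·0+2·0+5·4+5·2 = 30 | 6·3+4·3 = 30
Q: 1·8+2·8+5·6+5·2 = 64 | 6·6+4·7 = 64
gcd(1,2,5,5,6,4) = 1

Coefficients: [1, 2, 5, 5, 6, 4]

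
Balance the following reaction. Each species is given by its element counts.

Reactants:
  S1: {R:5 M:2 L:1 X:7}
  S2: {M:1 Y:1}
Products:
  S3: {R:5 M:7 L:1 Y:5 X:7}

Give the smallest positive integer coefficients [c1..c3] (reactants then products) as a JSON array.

Coefficients: [1, 5, 1]

R: 1·5+5·0 = 5 | 1·5 = 5
M: 1·2+5·1 = 7 | 1·7 = 7
L: 1·1+5·0 = 1 | 1·1 = 1
Y: 1·0+5·1 = 5 | 1·5 = 5
X: 1·7+5·0 = 7 | 1·7 = 7
gcd(1,5,1) = 1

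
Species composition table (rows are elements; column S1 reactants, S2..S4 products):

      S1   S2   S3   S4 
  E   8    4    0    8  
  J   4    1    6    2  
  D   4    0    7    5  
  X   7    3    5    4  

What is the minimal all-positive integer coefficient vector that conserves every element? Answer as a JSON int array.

Coefficients: [3, 4, 1, 1]

E: 3·8 = 24 | 4·4+1·0+1·8 = 24
J: 3·4 = 12 | 4·1+1·6+1·2 = 12
D: 3·4 = 12 | 4·0+1·7+1·5 = 12
X: 3·7 = 21 | 4·3+1·5+1·4 = 21
gcd(3,4,1,1) = 1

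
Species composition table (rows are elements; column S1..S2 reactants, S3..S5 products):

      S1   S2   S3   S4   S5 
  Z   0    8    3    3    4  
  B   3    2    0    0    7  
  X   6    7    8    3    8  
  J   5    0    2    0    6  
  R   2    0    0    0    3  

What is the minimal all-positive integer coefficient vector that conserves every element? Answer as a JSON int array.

Z: 6·0+5·8 = 40 | 3·3+5·3+4·4 = 40
B: 6·3+5·2 = 28 | 3·0+5·0+4·7 = 28
X: 6·6+5·7 = 71 | 3·8+5·3+4·8 = 71
J: 6·5+5·0 = 30 | 3·2+5·0+4·6 = 30
R: 6·2+5·0 = 12 | 3·0+5·0+4·3 = 12
gcd(6,5,3,5,4) = 1

Coefficients: [6, 5, 3, 5, 4]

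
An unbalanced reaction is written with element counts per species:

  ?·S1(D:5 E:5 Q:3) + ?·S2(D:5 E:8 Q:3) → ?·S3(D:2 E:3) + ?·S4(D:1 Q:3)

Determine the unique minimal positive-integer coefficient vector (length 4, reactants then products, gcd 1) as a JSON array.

Coefficients: [2, 1, 6, 3]

D: 2·5+1·5 = 15 | 6·2+3·1 = 15
E: 2·5+1·8 = 18 | 6·3+3·0 = 18
Q: 2·3+1·3 = 9 | 6·0+3·3 = 9
gcd(2,1,6,3) = 1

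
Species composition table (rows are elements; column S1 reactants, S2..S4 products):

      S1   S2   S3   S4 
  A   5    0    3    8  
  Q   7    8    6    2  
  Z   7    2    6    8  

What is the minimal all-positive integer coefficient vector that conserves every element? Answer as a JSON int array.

Coefficients: [6, 3, 2, 3]

A: 6·5 = 30 | 3·0+2·3+3·8 = 30
Q: 6·7 = 42 | 3·8+2·6+3·2 = 42
Z: 6·7 = 42 | 3·2+2·6+3·8 = 42
gcd(6,3,2,3) = 1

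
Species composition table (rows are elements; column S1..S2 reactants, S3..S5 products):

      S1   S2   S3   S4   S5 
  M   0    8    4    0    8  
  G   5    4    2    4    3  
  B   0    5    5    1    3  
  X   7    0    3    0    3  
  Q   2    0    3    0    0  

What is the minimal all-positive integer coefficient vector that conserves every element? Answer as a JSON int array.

Coefficients: [3, 6, 2, 5, 5]

M: 3·0+6·8 = 48 | 2·4+5·0+5·8 = 48
G: 3·5+6·4 = 39 | 2·2+5·4+5·3 = 39
B: 3·0+6·5 = 30 | 2·5+5·1+5·3 = 30
X: 3·7+6·0 = 21 | 2·3+5·0+5·3 = 21
Q: 3·2+6·0 = 6 | 2·3+5·0+5·0 = 6
gcd(3,6,2,5,5) = 1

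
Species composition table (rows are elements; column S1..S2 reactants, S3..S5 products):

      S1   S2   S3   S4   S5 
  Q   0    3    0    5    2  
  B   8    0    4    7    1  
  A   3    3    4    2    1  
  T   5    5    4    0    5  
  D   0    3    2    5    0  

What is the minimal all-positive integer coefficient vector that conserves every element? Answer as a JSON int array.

Coefficients: [4, 5, 5, 1, 5]

Q: 4·0+5·3 = 15 | 5·0+1·5+5·2 = 15
B: 4·8+5·0 = 32 | 5·4+1·7+5·1 = 32
A: 4·3+5·3 = 27 | 5·4+1·2+5·1 = 27
T: 4·5+5·5 = 45 | 5·4+1·0+5·5 = 45
D: 4·0+5·3 = 15 | 5·2+1·5+5·0 = 15
gcd(4,5,5,1,5) = 1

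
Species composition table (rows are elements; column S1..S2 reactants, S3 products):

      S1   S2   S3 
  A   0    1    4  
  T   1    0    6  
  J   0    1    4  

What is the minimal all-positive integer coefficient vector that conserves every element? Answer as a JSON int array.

Coefficients: [6, 4, 1]

A: 6·0+4·1 = 4 | 1·4 = 4
T: 6·1+4·0 = 6 | 1·6 = 6
J: 6·0+4·1 = 4 | 1·4 = 4
gcd(6,4,1) = 1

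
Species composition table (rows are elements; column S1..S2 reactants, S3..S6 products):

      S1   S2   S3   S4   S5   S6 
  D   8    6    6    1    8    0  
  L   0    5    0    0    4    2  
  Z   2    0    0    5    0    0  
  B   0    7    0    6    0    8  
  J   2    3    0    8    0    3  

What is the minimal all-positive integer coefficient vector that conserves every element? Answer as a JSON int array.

Coefficients: [5, 4, 5, 2, 4, 2]

D: 5·8+4·6 = 64 | 5·6+2·1+4·8+2·0 = 64
L: 5·0+4·5 = 20 | 5·0+2·0+4·4+2·2 = 20
Z: 5·2+4·0 = 10 | 5·0+2·5+4·0+2·0 = 10
B: 5·0+4·7 = 28 | 5·0+2·6+4·0+2·8 = 28
J: 5·2+4·3 = 22 | 5·0+2·8+4·0+2·3 = 22
gcd(5,4,5,2,4,2) = 1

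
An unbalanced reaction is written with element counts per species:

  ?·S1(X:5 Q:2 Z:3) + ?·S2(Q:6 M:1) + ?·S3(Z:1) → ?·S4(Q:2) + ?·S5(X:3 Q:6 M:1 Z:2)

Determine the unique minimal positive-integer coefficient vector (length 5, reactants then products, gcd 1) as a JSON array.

Coefficients: [3, 5, 1, 3, 5]

X: 3·5+5·0+1·0 = 15 | 3·0+5·3 = 15
Q: 3·2+5·6+1·0 = 36 | 3·2+5·6 = 36
M: 3·0+5·1+1·0 = 5 | 3·0+5·1 = 5
Z: 3·3+5·0+1·1 = 10 | 3·0+5·2 = 10
gcd(3,5,1,3,5) = 1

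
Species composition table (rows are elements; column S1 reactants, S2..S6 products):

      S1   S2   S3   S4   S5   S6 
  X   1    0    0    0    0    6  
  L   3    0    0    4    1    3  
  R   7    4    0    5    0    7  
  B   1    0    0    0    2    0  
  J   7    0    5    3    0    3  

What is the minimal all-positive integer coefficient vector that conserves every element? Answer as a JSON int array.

X: 6·1 = 6 | 5·0+6·0+3·0+3·0+1·6 = 6
L: 6·3 = 18 | 5·0+6·0+3·4+3·1+1·3 = 18
R: 6·7 = 42 | 5·4+6·0+3·5+3·0+1·7 = 42
B: 6·1 = 6 | 5·0+6·0+3·0+3·2+1·0 = 6
J: 6·7 = 42 | 5·0+6·5+3·3+3·0+1·3 = 42
gcd(6,5,6,3,3,1) = 1

Coefficients: [6, 5, 6, 3, 3, 1]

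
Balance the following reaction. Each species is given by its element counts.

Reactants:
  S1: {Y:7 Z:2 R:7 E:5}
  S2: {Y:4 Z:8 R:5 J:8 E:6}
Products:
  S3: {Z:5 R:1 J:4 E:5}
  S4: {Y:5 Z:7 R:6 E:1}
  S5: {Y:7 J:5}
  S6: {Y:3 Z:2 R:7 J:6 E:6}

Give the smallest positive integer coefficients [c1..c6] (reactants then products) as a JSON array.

Y: 2·7+6·4 = 38 | 5·0+3·5+2·7+3·3 = 38
Z: 2·2+6·8 = 52 | 5·5+3·7+2·0+3·2 = 52
R: 2·7+6·5 = 44 | 5·1+3·6+2·0+3·7 = 44
J: 2·0+6·8 = 48 | 5·4+3·0+2·5+3·6 = 48
E: 2·5+6·6 = 46 | 5·5+3·1+2·0+3·6 = 46
gcd(2,6,5,3,2,3) = 1

Coefficients: [2, 6, 5, 3, 2, 3]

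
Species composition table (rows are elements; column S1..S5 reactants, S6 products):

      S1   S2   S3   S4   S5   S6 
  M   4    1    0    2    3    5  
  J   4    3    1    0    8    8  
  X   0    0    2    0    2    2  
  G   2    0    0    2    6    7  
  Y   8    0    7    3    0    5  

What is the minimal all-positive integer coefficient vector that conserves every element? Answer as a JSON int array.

M: 1·4+1·1+1·0+5·2+5·3 = 30 | 6·5 = 30
J: 1·4+1·3+1·1+5·0+5·8 = 48 | 6·8 = 48
X: 1·0+1·0+1·2+5·0+5·2 = 12 | 6·2 = 12
G: 1·2+1·0+1·0+5·2+5·6 = 42 | 6·7 = 42
Y: 1·8+1·0+1·7+5·3+5·0 = 30 | 6·5 = 30
gcd(1,1,1,5,5,6) = 1

Coefficients: [1, 1, 1, 5, 5, 6]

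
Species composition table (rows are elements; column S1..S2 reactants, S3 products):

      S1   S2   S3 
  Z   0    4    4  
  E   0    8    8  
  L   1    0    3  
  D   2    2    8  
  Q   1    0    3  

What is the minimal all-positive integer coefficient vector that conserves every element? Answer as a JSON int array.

Coefficients: [3, 1, 1]

Z: 3·0+1·4 = 4 | 1·4 = 4
E: 3·0+1·8 = 8 | 1·8 = 8
L: 3·1+1·0 = 3 | 1·3 = 3
D: 3·2+1·2 = 8 | 1·8 = 8
Q: 3·1+1·0 = 3 | 1·3 = 3
gcd(3,1,1) = 1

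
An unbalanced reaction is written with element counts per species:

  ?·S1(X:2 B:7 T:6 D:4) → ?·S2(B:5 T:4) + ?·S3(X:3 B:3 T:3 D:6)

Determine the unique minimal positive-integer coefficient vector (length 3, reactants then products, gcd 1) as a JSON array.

X: 3·2 = 6 | 3·0+2·3 = 6
B: 3·7 = 21 | 3·5+2·3 = 21
T: 3·6 = 18 | 3·4+2·3 = 18
D: 3·4 = 12 | 3·0+2·6 = 12
gcd(3,3,2) = 1

Coefficients: [3, 3, 2]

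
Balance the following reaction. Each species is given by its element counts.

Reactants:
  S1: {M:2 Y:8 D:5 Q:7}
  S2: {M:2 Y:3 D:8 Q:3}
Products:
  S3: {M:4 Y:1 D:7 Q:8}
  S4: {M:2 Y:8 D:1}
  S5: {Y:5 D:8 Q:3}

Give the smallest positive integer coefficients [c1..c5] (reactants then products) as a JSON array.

M: 3·2+5·2 = 16 | 3·4+2·2+4·0 = 16
Y: 3·8+5·3 = 39 | 3·1+2·8+4·5 = 39
D: 3·5+5·8 = 55 | 3·7+2·1+4·8 = 55
Q: 3·7+5·3 = 36 | 3·8+2·0+4·3 = 36
gcd(3,5,3,2,4) = 1

Coefficients: [3, 5, 3, 2, 4]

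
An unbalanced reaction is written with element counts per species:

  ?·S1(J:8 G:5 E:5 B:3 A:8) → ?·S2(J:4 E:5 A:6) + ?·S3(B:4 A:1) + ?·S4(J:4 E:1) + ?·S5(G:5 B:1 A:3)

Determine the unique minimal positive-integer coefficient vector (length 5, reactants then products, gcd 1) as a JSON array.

Coefficients: [4, 3, 2, 5, 4]

J: 4·8 = 32 | 3·4+2·0+5·4+4·0 = 32
G: 4·5 = 20 | 3·0+2·0+5·0+4·5 = 20
E: 4·5 = 20 | 3·5+2·0+5·1+4·0 = 20
B: 4·3 = 12 | 3·0+2·4+5·0+4·1 = 12
A: 4·8 = 32 | 3·6+2·1+5·0+4·3 = 32
gcd(4,3,2,5,4) = 1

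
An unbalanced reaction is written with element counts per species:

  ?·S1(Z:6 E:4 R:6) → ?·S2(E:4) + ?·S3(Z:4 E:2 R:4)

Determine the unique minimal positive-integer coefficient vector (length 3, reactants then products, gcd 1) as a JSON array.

Coefficients: [4, 1, 6]

Z: 4·6 = 24 | 1·0+6·4 = 24
E: 4·4 = 16 | 1·4+6·2 = 16
R: 4·6 = 24 | 1·0+6·4 = 24
gcd(4,1,6) = 1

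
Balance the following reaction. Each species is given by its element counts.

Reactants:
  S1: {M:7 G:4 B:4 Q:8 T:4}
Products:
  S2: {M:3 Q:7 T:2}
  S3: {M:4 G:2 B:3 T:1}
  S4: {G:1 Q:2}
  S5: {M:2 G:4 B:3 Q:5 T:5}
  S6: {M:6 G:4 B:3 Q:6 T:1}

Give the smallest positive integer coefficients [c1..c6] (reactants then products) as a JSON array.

Coefficients: [6, 4, 5, 2, 2, 1]

M: 6·7 = 42 | 4·3+5·4+2·0+2·2+1·6 = 42
G: 6·4 = 24 | 4·0+5·2+2·1+2·4+1·4 = 24
B: 6·4 = 24 | 4·0+5·3+2·0+2·3+1·3 = 24
Q: 6·8 = 48 | 4·7+5·0+2·2+2·5+1·6 = 48
T: 6·4 = 24 | 4·2+5·1+2·0+2·5+1·1 = 24
gcd(6,4,5,2,2,1) = 1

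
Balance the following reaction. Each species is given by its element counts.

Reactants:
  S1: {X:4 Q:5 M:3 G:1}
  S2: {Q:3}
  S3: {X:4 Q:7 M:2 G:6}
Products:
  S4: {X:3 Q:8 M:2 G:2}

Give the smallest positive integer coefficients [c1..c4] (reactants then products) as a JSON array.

X: 2·4+5·0+1·4 = 12 | 4·3 = 12
Q: 2·5+5·3+1·7 = 32 | 4·8 = 32
M: 2·3+5·0+1·2 = 8 | 4·2 = 8
G: 2·1+5·0+1·6 = 8 | 4·2 = 8
gcd(2,5,1,4) = 1

Coefficients: [2, 5, 1, 4]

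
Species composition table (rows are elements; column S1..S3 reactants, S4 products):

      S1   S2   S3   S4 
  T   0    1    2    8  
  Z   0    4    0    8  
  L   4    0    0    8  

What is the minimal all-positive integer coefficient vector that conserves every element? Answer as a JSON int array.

Coefficients: [2, 2, 3, 1]

T: 2·0+2·1+3·2 = 8 | 1·8 = 8
Z: 2·0+2·4+3·0 = 8 | 1·8 = 8
L: 2·4+2·0+3·0 = 8 | 1·8 = 8
gcd(2,2,3,1) = 1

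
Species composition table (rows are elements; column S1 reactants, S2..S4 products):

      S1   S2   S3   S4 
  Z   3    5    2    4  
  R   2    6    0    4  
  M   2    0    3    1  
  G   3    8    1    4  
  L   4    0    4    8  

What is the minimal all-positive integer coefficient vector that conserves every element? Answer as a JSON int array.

Z: 5·3 = 15 | 1·5+3·2+1·4 = 15
R: 5·2 = 10 | 1·6+3·0+1·4 = 10
M: 5·2 = 10 | 1·0+3·3+1·1 = 10
G: 5·3 = 15 | 1·8+3·1+1·4 = 15
L: 5·4 = 20 | 1·0+3·4+1·8 = 20
gcd(5,1,3,1) = 1

Coefficients: [5, 1, 3, 1]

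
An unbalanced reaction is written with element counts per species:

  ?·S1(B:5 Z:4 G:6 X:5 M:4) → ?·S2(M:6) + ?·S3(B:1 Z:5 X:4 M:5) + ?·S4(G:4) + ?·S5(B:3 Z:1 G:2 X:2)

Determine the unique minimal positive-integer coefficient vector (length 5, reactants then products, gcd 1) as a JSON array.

B: 4·5 = 20 | 1·0+2·1+3·0+6·3 = 20
Z: 4·4 = 16 | 1·0+2·5+3·0+6·1 = 16
G: 4·6 = 24 | 1·0+2·0+3·4+6·2 = 24
X: 4·5 = 20 | 1·0+2·4+3·0+6·2 = 20
M: 4·4 = 16 | 1·6+2·5+3·0+6·0 = 16
gcd(4,1,2,3,6) = 1

Coefficients: [4, 1, 2, 3, 6]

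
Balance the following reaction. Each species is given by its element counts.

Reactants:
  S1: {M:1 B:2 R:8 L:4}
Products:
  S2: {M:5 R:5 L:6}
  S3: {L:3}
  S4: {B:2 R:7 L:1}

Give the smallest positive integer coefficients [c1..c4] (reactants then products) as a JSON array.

Coefficients: [5, 1, 3, 5]

M: 5·1 = 5 | 1·5+3·0+5·0 = 5
B: 5·2 = 10 | 1·0+3·0+5·2 = 10
R: 5·8 = 40 | 1·5+3·0+5·7 = 40
L: 5·4 = 20 | 1·6+3·3+5·1 = 20
gcd(5,1,3,5) = 1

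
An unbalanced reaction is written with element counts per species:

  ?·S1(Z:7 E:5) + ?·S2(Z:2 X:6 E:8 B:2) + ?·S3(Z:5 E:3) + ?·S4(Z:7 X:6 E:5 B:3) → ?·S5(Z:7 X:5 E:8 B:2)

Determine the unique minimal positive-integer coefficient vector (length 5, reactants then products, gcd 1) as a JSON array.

Z: 1·7+3·2+3·5+2·7 = 42 | 6·7 = 42
X: 1·0+3·6+3·0+2·6 = 30 | 6·5 = 30
E: 1·5+3·8+3·3+2·5 = 48 | 6·8 = 48
B: 1·0+3·2+3·0+2·3 = 12 | 6·2 = 12
gcd(1,3,3,2,6) = 1

Coefficients: [1, 3, 3, 2, 6]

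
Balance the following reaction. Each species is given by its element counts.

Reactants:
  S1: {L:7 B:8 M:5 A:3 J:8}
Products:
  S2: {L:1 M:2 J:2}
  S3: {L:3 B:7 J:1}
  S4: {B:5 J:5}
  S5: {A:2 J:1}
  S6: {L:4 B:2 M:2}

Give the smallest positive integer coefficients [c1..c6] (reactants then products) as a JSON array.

Coefficients: [4, 5, 1, 3, 6, 5]

L: 4·7 = 28 | 5·1+1·3+3·0+6·0+5·4 = 28
B: 4·8 = 32 | 5·0+1·7+3·5+6·0+5·2 = 32
M: 4·5 = 20 | 5·2+1·0+3·0+6·0+5·2 = 20
A: 4·3 = 12 | 5·0+1·0+3·0+6·2+5·0 = 12
J: 4·8 = 32 | 5·2+1·1+3·5+6·1+5·0 = 32
gcd(4,5,1,3,6,5) = 1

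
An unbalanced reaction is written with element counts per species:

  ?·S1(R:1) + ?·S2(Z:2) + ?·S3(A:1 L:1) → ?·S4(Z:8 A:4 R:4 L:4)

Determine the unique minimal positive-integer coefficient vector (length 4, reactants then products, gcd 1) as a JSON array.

Coefficients: [4, 4, 4, 1]

Z: 4·0+4·2+4·0 = 8 | 1·8 = 8
A: 4·0+4·0+4·1 = 4 | 1·4 = 4
R: 4·1+4·0+4·0 = 4 | 1·4 = 4
L: 4·0+4·0+4·1 = 4 | 1·4 = 4
gcd(4,4,4,1) = 1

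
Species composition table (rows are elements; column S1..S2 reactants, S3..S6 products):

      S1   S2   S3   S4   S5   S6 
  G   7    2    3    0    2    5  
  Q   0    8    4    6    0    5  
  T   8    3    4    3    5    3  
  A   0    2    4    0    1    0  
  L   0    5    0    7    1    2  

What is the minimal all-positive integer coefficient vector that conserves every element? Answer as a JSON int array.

Coefficients: [5, 5, 1, 1, 6, 6]

G: 5·7+5·2 = 45 | 1·3+1·0+6·2+6·5 = 45
Q: 5·0+5·8 = 40 | 1·4+1·6+6·0+6·5 = 40
T: 5·8+5·3 = 55 | 1·4+1·3+6·5+6·3 = 55
A: 5·0+5·2 = 10 | 1·4+1·0+6·1+6·0 = 10
L: 5·0+5·5 = 25 | 1·0+1·7+6·1+6·2 = 25
gcd(5,5,1,1,6,6) = 1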